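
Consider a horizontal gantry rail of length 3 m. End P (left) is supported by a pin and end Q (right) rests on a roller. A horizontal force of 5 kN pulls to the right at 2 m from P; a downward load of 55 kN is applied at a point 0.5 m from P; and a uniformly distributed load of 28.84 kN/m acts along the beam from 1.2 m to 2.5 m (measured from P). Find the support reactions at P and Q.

Resultant of the distributed load: 28.84 × 1.3 = 37.492 kN at 1.85 m from P.
ΣM about P: Q_y·3 − 55·0.5 − (28.84·1.3)·1.85 = 0 → Q_y = 96.8602/3 = 32.2867 ≈ 32.29 kN.
ΣF_y = 0: P_y + 32.2867 − 55 − 28.84·1.3 = 0 → P_y = 60.21 kN.
ΣF_x = 0: P_x + 5 = 0 → P_x = -5.000 kN.

P_x = -5.000 kN, P_y = 60.21 kN, Q_y = 32.29 kN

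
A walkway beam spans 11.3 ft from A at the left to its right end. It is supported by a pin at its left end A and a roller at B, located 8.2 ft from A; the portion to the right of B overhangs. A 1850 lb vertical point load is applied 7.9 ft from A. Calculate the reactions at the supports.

Moments about A: B_y·8.2 − 1850·7.9 = 0 → B_y = 14615/8.2 = 1782.32 ≈ 1782 lb.
ΣF_y = 0: A_y + 1782.32 − 1850 = 0 → A_y = 67.68 lb.
ΣF_x = 0: no horizontal applied forces, so A_x = 0.

A_x = 0, A_y = 67.68 lb, B_y = 1782 lb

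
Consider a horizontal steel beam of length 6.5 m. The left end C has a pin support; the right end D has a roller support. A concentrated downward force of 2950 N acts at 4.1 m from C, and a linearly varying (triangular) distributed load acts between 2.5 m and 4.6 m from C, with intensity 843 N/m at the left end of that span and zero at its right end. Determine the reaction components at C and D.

C_x = 0, C_y = 1539 N, D_y = 2297 N

Resultant of the triangular load: ½ × 843 × 2.1 = 885.15 N, acting at 3.2 m from C (one-third of the span from the peak).
Taking moments about C: D_y·6.5 − 2950·4.1 − (½·843·2.1)·3.2 = 0 → D_y = 14927.48/6.5 = 2296.54 ≈ 2297 N.
ΣF_y = 0: C_y + 2296.54 − 2950 − ½·843·2.1 = 0 → C_y = 1539 N.
ΣF_x = 0: no horizontal applied forces, so C_x = 0.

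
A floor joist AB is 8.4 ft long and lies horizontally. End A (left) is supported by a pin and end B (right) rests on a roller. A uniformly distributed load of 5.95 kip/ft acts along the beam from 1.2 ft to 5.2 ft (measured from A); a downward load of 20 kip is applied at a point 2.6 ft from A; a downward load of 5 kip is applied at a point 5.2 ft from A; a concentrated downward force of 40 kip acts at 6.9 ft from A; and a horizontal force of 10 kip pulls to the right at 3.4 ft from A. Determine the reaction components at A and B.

A_x = -10.00 kip, A_y = 37.59 kip, B_y = 51.21 kip

Resultant of the distributed load: 5.95 × 4 = 23.8 kip at 3.2 ft from A.
ΣM about A: B_y·8.4 − (5.95·4)·3.2 − 20·2.6 − 5·5.2 − 40·6.9 = 0 → B_y = 430.16/8.4 = 51.2095 ≈ 51.21 kip.
ΣF_y = 0: A_y + 51.2095 − 5.95·4 − 20 − 5 − 40 = 0 → A_y = 37.59 kip.
ΣF_x = 0: A_x + 10 = 0 → A_x = -10.00 kip.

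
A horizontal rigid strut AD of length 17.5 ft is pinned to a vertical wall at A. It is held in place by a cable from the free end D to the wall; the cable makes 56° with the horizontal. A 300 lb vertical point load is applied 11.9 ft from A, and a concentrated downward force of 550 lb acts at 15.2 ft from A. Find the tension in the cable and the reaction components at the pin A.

T = 822.3 lb, A_x = 459.8 lb, A_y = 168.3 lb

ΣM about A: T·sin56°·17.5 − 300·11.9 − 550·15.2 = 0 → T = 11930/(17.5·0.829038) = 822.296 ≈ 822.3 lb.
ΣF_x = 0: A_x − T·cos56° = 0 → A_x = 822.296 × 0.559193 = 459.8 lb.
ΣF_y = 0: A_y + T·sin56° − 300 − 550 = 0 → A_y = 850 − 822.296 × 0.829038 = 168.3 lb.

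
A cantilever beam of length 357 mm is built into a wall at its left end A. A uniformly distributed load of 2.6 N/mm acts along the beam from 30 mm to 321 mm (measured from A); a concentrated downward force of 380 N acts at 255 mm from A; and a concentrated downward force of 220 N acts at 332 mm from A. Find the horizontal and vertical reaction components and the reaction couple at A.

A_x = 0, A_y = 1357 N, M_A = 302700 N·mm

Resultant of the distributed load: 2.6 × 291 = 756.6 N at 175.5 mm from A.
ΣF_x = 0: A_x = 0.
ΣF_y = 0: A_y − 2.6·291 − 380 − 220 = 0 → A_y = 1357 N.
ΣM about A: M_A − (2.6·291)·175.5 − 380·255 − 220·332 = 0 → M_A = 302700 N·mm.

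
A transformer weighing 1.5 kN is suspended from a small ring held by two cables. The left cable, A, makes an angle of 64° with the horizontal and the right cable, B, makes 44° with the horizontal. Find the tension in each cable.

ΣF_x = 0: −T_A·cos64° + T_B·cos44° = 0 → T_B = 0.609408·T_A.
ΣF_y = 0: T_A·sin64° + T_B·sin44° = 1.5.
Substitute: T_A·(0.898794 + 0.609408·0.694658) = 1.5 → T_A = 1.13454 ≈ 1.135 kN.
Then T_B = 0.609408 × 1.13454 = 0.6914 kN.

T_A = 1.135 kN, T_B = 0.6914 kN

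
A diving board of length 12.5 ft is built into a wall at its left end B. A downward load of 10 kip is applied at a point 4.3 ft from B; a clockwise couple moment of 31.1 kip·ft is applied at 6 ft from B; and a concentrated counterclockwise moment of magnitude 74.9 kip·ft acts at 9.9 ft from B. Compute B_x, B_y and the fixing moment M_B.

ΣF_x = 0: B_x = 0.
ΣF_y = 0: B_y − 10 = 0 → B_y = 10.00 kip.
ΣM about B: M_B − 10·4.3 − 31.1 + 74.9 = 0 → M_B = -0.8000 kip·ft.

B_x = 0, B_y = 10.00 kip, M_B = -0.8000 kip·ft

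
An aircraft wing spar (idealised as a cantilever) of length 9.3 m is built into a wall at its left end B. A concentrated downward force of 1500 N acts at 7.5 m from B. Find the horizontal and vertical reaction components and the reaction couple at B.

B_x = 0, B_y = 1500 N, M_B = 11250 N·m

ΣF_x = 0: B_x = 0.
ΣF_y = 0: B_y − 1500 = 0 → B_y = 1500 N.
ΣM about B: M_B − 1500·7.5 = 0 → M_B = 11250 N·m.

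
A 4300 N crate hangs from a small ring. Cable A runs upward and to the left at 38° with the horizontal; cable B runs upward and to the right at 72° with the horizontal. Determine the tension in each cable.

ΣF_x = 0: −T_A·cos38° + T_B·cos72° = 0 → T_B = 2.55006·T_A.
ΣF_y = 0: T_A·sin38° + T_B·sin72° = 4300.
Substitute: T_A·(0.615661 + 2.55006·0.951057) = 4300 → T_A = 1414.05 ≈ 1414 N.
Then T_B = 2.55006 × 1414.05 = 3606 N.

T_A = 1414 N, T_B = 3606 N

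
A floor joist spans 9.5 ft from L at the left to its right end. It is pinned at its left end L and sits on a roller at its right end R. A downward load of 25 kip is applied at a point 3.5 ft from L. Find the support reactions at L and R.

L_x = 0, L_y = 15.79 kip, R_y = 9.211 kip

Taking moments about L: R_y·9.5 − 25·3.5 = 0 → R_y = 87.5/9.5 = 9.21053 ≈ 9.211 kip.
ΣF_y = 0: L_y + 9.21053 − 25 = 0 → L_y = 15.79 kip.
ΣF_x = 0: no horizontal applied forces, so L_x = 0.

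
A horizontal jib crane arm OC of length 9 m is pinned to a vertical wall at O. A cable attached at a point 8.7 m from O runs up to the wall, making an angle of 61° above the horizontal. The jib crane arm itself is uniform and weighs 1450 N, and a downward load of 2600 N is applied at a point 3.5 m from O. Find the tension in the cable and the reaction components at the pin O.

ΣM about O: T·sin61°·8.7 − 1450·4.5 − 2600·3.5 = 0 → T = 15625/(8.7·0.87462) = 2053.44 ≈ 2053 N.
ΣF_x = 0: O_x − T·cos61° = 0 → O_x = 2053.44 × 0.48481 = 995.5 N.
ΣF_y = 0: O_y + T·sin61° − 1450 − 2600 = 0 → O_y = 4050 − 2053.44 × 0.87462 = 2254 N.

T = 2053 N, O_x = 995.5 N, O_y = 2254 N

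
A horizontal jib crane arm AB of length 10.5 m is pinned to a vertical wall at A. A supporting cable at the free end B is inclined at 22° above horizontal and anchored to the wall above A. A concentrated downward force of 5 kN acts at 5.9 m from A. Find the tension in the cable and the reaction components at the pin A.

ΣM about A: T·sin22°·10.5 − 5·5.9 = 0 → T = 29.5/(10.5·0.374607) = 7.49992 ≈ 7.500 kN.
ΣF_x = 0: A_x − T·cos22° = 0 → A_x = 7.49992 × 0.927184 = 6.954 kN.
ΣF_y = 0: A_y + T·sin22° − 5 = 0 → A_y = 5 − 7.49992 × 0.374607 = 2.190 kN.

T = 7.500 kN, A_x = 6.954 kN, A_y = 2.190 kN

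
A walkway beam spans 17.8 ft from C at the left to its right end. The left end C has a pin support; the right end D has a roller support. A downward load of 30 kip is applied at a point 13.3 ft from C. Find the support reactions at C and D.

Taking moments about C: D_y·17.8 − 30·13.3 = 0 → D_y = 399/17.8 = 22.4157 ≈ 22.42 kip.
ΣF_y = 0: C_y + 22.4157 − 30 = 0 → C_y = 7.584 kip.
ΣF_x = 0: no horizontal applied forces, so C_x = 0.

C_x = 0, C_y = 7.584 kip, D_y = 22.42 kip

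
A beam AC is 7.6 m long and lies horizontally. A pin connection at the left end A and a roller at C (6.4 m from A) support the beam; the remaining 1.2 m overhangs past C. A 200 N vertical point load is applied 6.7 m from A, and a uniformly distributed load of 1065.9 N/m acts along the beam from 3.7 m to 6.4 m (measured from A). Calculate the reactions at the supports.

A_x = 0, A_y = 597.7 N, C_y = 2480 N

Resultant of the distributed load: 1065.9 × 2.7 = 2877.93 N at 5.05 m from A.
Moments about A: C_y·6.4 − 200·6.7 − (1065.9·2.7)·5.05 = 0 → C_y = 15873.5465/6.4 = 2480.24 ≈ 2480 N.
ΣF_y = 0: A_y + 2480.24 − 200 − 1065.9·2.7 = 0 → A_y = 597.7 N.
ΣF_x = 0: no horizontal applied forces, so A_x = 0.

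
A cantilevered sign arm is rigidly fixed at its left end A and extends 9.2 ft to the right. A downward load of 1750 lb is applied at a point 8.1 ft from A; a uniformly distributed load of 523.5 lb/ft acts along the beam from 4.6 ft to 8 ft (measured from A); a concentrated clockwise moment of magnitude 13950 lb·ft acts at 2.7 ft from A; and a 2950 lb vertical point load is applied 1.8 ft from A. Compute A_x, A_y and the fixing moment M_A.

Resultant of the distributed load: 523.5 × 3.4 = 1779.9 lb at 6.3 ft from A.
ΣF_x = 0: A_x = 0.
ΣF_y = 0: A_y − 1750 − 523.5·3.4 − 2950 = 0 → A_y = 6480 lb.
ΣM about A: M_A − 1750·8.1 − (523.5·3.4)·6.3 − 13950 − 2950·1.8 = 0 → M_A = 44650 lb·ft.

A_x = 0, A_y = 6480 lb, M_A = 44650 lb·ft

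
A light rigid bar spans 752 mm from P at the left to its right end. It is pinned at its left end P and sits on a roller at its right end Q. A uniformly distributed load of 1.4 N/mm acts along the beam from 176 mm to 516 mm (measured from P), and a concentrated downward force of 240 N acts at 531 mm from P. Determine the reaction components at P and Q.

Resultant of the distributed load: 1.4 × 340 = 476 N at 346 mm from P.
ΣM about P: Q_y·752 − (1.4·340)·346 − 240·531 = 0 → Q_y = 292136/752 = 388.479 ≈ 388.5 N.
ΣF_y = 0: P_y + 388.479 − 1.4·340 − 240 = 0 → P_y = 327.5 N.
ΣF_x = 0: no horizontal applied forces, so P_x = 0.

P_x = 0, P_y = 327.5 N, Q_y = 388.5 N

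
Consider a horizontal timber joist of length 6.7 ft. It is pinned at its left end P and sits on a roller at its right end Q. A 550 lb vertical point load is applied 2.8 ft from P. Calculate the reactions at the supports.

Moments about P: Q_y·6.7 − 550·2.8 = 0 → Q_y = 1540/6.7 = 229.851 ≈ 229.9 lb.
ΣF_y = 0: P_y + 229.851 − 550 = 0 → P_y = 320.1 lb.
ΣF_x = 0: no horizontal applied forces, so P_x = 0.

P_x = 0, P_y = 320.1 lb, Q_y = 229.9 lb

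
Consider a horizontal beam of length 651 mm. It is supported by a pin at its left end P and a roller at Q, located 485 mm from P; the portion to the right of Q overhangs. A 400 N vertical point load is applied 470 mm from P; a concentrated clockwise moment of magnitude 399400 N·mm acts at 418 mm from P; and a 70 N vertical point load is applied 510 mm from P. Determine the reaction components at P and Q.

P_x = 0, P_y = -814.7 N, Q_y = 1285 N

ΣM about P: Q_y·485 − 400·470 − 399400 − 70·510 = 0 → Q_y = 623100/485 = 1284.74 ≈ 1285 N.
ΣF_y = 0: P_y + 1284.74 − 400 − 70 = 0 → P_y = -814.7 N.
ΣF_x = 0: no horizontal applied forces, so P_x = 0.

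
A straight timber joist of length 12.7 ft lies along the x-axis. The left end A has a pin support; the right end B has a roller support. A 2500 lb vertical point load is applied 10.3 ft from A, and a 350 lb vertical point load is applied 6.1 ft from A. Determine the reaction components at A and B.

A_x = 0, A_y = 654.3 lb, B_y = 2196 lb

ΣM about A: B_y·12.7 − 2500·10.3 − 350·6.1 = 0 → B_y = 27885/12.7 = 2195.67 ≈ 2196 lb.
ΣF_y = 0: A_y + 2195.67 − 2500 − 350 = 0 → A_y = 654.3 lb.
ΣF_x = 0: no horizontal applied forces, so A_x = 0.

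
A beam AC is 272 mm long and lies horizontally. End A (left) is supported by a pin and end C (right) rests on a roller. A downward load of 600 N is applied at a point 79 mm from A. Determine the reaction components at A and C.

Moments about A: C_y·272 − 600·79 = 0 → C_y = 47400/272 = 174.265 ≈ 174.3 N.
ΣF_y = 0: A_y + 174.265 − 600 = 0 → A_y = 425.7 N.
ΣF_x = 0: no horizontal applied forces, so A_x = 0.

A_x = 0, A_y = 425.7 N, C_y = 174.3 N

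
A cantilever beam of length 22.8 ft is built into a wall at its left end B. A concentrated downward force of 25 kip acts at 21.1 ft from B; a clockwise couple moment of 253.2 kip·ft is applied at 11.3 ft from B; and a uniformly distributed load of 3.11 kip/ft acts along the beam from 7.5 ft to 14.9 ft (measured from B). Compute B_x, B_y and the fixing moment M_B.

B_x = 0, B_y = 48.01 kip, M_B = 1038 kip·ft

Resultant of the distributed load: 3.11 × 7.4 = 23.014 kip at 11.2 ft from B.
ΣF_x = 0: B_x = 0.
ΣF_y = 0: B_y − 25 − 3.11·7.4 = 0 → B_y = 48.01 kip.
ΣM about B: M_B − 25·21.1 − 253.2 − (3.11·7.4)·11.2 = 0 → M_B = 1038 kip·ft.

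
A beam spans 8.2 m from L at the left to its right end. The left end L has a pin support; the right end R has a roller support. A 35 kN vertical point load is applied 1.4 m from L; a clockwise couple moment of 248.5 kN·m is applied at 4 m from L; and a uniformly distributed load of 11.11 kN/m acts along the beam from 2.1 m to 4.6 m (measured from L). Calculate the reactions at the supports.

L_x = 0, L_y = 15.15 kN, R_y = 47.63 kN

Resultant of the distributed load: 11.11 × 2.5 = 27.775 kN at 3.35 m from L.
Moments about L: R_y·8.2 − 35·1.4 − 248.5 − (11.11·2.5)·3.35 = 0 → R_y = 390.54625/8.2 = 47.6276 ≈ 47.63 kN.
ΣF_y = 0: L_y + 47.6276 − 35 − 11.11·2.5 = 0 → L_y = 15.15 kN.
ΣF_x = 0: no horizontal applied forces, so L_x = 0.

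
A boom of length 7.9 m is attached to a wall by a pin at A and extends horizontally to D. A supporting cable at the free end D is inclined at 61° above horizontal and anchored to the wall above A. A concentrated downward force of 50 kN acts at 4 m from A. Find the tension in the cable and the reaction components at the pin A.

T = 28.95 kN, A_x = 14.03 kN, A_y = 24.68 kN

ΣM about A: T·sin61°·7.9 − 50·4 = 0 → T = 200/(7.9·0.87462) = 28.9457 ≈ 28.95 kN.
ΣF_x = 0: A_x − T·cos61° = 0 → A_x = 28.9457 × 0.48481 = 14.03 kN.
ΣF_y = 0: A_y + T·sin61° − 50 = 0 → A_y = 50 − 28.9457 × 0.87462 = 24.68 kN.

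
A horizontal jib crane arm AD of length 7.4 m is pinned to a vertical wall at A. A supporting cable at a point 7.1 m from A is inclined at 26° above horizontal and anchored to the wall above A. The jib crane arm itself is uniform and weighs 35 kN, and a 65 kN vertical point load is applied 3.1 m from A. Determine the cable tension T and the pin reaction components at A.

T = 106.3 kN, A_x = 95.58 kN, A_y = 53.38 kN

ΣM about A: T·sin26°·7.1 − 35·3.7 − 65·3.1 = 0 → T = 331/(7.1·0.438371) = 106.348 ≈ 106.3 kN.
ΣF_x = 0: A_x − T·cos26° = 0 → A_x = 106.348 × 0.898794 = 95.58 kN.
ΣF_y = 0: A_y + T·sin26° − 35 − 65 = 0 → A_y = 100 − 106.348 × 0.438371 = 53.38 kN.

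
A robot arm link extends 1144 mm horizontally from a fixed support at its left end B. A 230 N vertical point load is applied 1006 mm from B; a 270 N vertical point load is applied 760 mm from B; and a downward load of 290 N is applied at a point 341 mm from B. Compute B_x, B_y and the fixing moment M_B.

ΣF_x = 0: B_x = 0.
ΣF_y = 0: B_y − 230 − 270 − 290 = 0 → B_y = 790.0 N.
ΣM about B: M_B − 230·1006 − 270·760 − 290·341 = 0 → M_B = 535500 N·mm.

B_x = 0, B_y = 790.0 N, M_B = 535500 N·mm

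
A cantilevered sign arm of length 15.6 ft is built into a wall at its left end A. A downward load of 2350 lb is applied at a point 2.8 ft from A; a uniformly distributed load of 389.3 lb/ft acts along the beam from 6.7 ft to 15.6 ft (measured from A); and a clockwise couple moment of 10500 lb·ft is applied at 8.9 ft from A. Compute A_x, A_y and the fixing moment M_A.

Resultant of the distributed load: 389.3 × 8.9 = 3464.77 lb at 11.15 ft from A.
ΣF_x = 0: A_x = 0.
ΣF_y = 0: A_y − 2350 − 389.3·8.9 = 0 → A_y = 5815 lb.
ΣM about A: M_A − 2350·2.8 − (389.3·8.9)·11.15 − 10500 = 0 → M_A = 55710 lb·ft.

A_x = 0, A_y = 5815 lb, M_A = 55710 lb·ft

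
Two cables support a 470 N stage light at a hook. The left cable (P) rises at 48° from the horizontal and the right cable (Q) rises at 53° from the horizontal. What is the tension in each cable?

ΣF_x = 0: −T_P·cos48° + T_Q·cos53° = 0 → T_Q = 1.11185·T_P.
ΣF_y = 0: T_P·sin48° + T_Q·sin53° = 470.
Substitute: T_P·(0.743145 + 1.11185·0.798636) = 470 → T_P = 288.148 ≈ 288.1 N.
Then T_Q = 1.11185 × 288.148 = 320.4 N.

T_P = 288.1 N, T_Q = 320.4 N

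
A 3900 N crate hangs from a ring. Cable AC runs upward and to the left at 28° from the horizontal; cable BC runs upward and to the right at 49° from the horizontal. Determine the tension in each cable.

ΣF_x = 0: −T_AC·cos28° + T_BC·cos49° = 0 → T_BC = 1.34584·T_AC.
ΣF_y = 0: T_AC·sin28° + T_BC·sin49° = 3900.
Substitute: T_AC·(0.469472 + 1.34584·0.75471) = 3900 → T_AC = 2625.93 ≈ 2626 N.
Then T_BC = 1.34584 × 2625.93 = 3534 N.

T_AC = 2626 N, T_BC = 3534 N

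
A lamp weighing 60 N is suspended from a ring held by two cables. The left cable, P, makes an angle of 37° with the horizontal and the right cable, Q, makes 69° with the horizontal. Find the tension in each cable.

ΣF_x = 0: −T_P·cos37° + T_Q·cos69° = 0 → T_Q = 2.22853·T_P.
ΣF_y = 0: T_P·sin37° + T_Q·sin69° = 60.
Substitute: T_P·(0.601815 + 2.22853·0.93358) = 60 → T_P = 22.3686 ≈ 22.37 N.
Then T_Q = 2.22853 × 22.3686 = 49.85 N.

T_P = 22.37 N, T_Q = 49.85 N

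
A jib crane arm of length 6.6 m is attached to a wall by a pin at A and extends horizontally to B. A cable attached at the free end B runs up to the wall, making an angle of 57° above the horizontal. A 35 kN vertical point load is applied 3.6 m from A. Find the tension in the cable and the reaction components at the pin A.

ΣM about A: T·sin57°·6.6 − 35·3.6 = 0 → T = 126/(6.6·0.838671) = 22.7633 ≈ 22.76 kN.
ΣF_x = 0: A_x − T·cos57° = 0 → A_x = 22.7633 × 0.544639 = 12.40 kN.
ΣF_y = 0: A_y + T·sin57° − 35 = 0 → A_y = 35 − 22.7633 × 0.838671 = 15.91 kN.

T = 22.76 kN, A_x = 12.40 kN, A_y = 15.91 kN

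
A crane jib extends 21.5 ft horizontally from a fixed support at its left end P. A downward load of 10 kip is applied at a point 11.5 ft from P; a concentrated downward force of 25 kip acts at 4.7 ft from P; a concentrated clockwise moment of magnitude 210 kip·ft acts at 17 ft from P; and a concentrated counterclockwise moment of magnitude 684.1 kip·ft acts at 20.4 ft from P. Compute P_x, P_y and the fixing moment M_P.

ΣF_x = 0: P_x = 0.
ΣF_y = 0: P_y − 10 − 25 = 0 → P_y = 35.00 kip.
ΣM about P: M_P − 10·11.5 − 25·4.7 − 210 + 684.1 = 0 → M_P = -241.6 kip·ft.

P_x = 0, P_y = 35.00 kip, M_P = -241.6 kip·ft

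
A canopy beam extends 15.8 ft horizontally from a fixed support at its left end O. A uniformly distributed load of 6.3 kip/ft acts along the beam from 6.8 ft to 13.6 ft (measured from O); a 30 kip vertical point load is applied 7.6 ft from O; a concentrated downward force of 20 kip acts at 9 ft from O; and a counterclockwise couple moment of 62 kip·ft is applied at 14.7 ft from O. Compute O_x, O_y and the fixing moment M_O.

Resultant of the distributed load: 6.3 × 6.8 = 42.84 kip at 10.2 ft from O.
ΣF_x = 0: O_x = 0.
ΣF_y = 0: O_y − 6.3·6.8 − 30 − 20 = 0 → O_y = 92.84 kip.
ΣM about O: M_O − (6.3·6.8)·10.2 − 30·7.6 − 20·9 + 62 = 0 → M_O = 783.0 kip·ft.

O_x = 0, O_y = 92.84 kip, M_O = 783.0 kip·ft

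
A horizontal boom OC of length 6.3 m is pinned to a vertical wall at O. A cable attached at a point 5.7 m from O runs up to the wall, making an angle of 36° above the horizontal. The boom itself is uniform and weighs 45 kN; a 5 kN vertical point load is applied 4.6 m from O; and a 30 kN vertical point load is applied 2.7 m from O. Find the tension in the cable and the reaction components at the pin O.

T = 73.35 kN, O_x = 59.34 kN, O_y = 36.89 kN

ΣM about O: T·sin36°·5.7 − 45·3.15 − 5·4.6 − 30·2.7 = 0 → T = 245.75/(5.7·0.587785) = 73.35 kN.
ΣF_x = 0: O_x − T·cos36° = 0 → O_x = 73.35 × 0.809017 = 59.34 kN.
ΣF_y = 0: O_y + T·sin36° − 45 − 5 − 30 = 0 → O_y = 80 − 73.35 × 0.587785 = 36.89 kN.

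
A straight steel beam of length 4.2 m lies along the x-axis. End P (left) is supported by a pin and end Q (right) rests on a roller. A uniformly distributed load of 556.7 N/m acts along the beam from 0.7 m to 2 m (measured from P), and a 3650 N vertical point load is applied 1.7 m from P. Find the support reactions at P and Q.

P_x = 0, P_y = 2664 N, Q_y = 1710 N

Resultant of the distributed load: 556.7 × 1.3 = 723.71 N at 1.35 m from P.
Moments about P: Q_y·4.2 − (556.7·1.3)·1.35 − 3650·1.7 = 0 → Q_y = 7182.0085/4.2 = 1710 N.
ΣF_y = 0: P_y + 1710 − 556.7·1.3 − 3650 = 0 → P_y = 2664 N.
ΣF_x = 0: no horizontal applied forces, so P_x = 0.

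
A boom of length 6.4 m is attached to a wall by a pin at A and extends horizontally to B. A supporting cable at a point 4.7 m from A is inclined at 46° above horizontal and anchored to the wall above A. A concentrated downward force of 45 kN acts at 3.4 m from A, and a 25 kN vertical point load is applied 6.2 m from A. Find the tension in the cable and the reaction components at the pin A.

T = 91.10 kN, A_x = 63.28 kN, A_y = 4.468 kN

ΣM about A: T·sin46°·4.7 − 45·3.4 − 25·6.2 = 0 → T = 308/(4.7·0.71934) = 91.1001 ≈ 91.10 kN.
ΣF_x = 0: A_x − T·cos46° = 0 → A_x = 91.1001 × 0.694658 = 63.28 kN.
ΣF_y = 0: A_y + T·sin46° − 45 − 25 = 0 → A_y = 70 − 91.1001 × 0.71934 = 4.468 kN.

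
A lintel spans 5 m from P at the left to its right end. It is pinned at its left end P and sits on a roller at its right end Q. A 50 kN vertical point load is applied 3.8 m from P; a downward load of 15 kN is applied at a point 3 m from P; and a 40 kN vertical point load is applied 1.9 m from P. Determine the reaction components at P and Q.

P_x = 0, P_y = 42.80 kN, Q_y = 62.20 kN

ΣM about P: Q_y·5 − 50·3.8 − 15·3 − 40·1.9 = 0 → Q_y = 311/5 = 62.20 kN.
ΣF_y = 0: P_y + 62.2 − 50 − 15 − 40 = 0 → P_y = 42.80 kN.
ΣF_x = 0: no horizontal applied forces, so P_x = 0.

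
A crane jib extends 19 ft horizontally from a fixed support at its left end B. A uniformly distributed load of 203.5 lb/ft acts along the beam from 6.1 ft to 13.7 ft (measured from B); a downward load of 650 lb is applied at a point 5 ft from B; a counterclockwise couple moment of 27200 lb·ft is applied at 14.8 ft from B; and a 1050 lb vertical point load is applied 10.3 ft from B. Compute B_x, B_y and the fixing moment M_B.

Resultant of the distributed load: 203.5 × 7.6 = 1546.6 lb at 9.9 ft from B.
ΣF_x = 0: B_x = 0.
ΣF_y = 0: B_y − 203.5·7.6 − 650 − 1050 = 0 → B_y = 3247 lb.
ΣM about B: M_B − (203.5·7.6)·9.9 − 650·5 + 27200 − 1050·10.3 = 0 → M_B = 2176 lb·ft.

B_x = 0, B_y = 3247 lb, M_B = 2176 lb·ft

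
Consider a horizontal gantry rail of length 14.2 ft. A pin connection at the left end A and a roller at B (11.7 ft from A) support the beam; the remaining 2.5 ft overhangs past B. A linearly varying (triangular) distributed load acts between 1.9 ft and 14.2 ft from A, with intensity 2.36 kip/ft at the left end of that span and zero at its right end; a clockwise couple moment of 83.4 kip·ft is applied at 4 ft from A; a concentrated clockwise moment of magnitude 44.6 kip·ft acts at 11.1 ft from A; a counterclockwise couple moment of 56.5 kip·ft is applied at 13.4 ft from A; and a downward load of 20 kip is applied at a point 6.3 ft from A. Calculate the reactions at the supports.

Resultant of the triangular load: ½ × 2.36 × 12.3 = 14.514 kip, acting at 6 ft from A (one-third of the span from the peak).
ΣM about A: B_y·11.7 − (½·2.36·12.3)·6 − 83.4 − 44.6 + 56.5 − 20·6.3 = 0 → B_y = 284.584/11.7 = 24.3234 ≈ 24.32 kip.
ΣF_y = 0: A_y + 24.3234 − ½·2.36·12.3 − 20 = 0 → A_y = 10.19 kip.
ΣF_x = 0: no horizontal applied forces, so A_x = 0.

A_x = 0, A_y = 10.19 kip, B_y = 24.32 kip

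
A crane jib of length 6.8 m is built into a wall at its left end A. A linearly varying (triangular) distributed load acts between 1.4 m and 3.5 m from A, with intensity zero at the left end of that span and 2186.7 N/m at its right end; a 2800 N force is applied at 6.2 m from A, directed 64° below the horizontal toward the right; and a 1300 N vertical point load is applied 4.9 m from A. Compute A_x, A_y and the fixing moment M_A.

Resultant of the triangular load: ½ × 2186.7 × 2.1 = 2296.035 N, acting at 2.8 m from A (one-third of the span from the peak).
ΣF_x = 0: A_x + 2800·cos64° = 0 → A_x = -1227 N.
ΣF_y = 0: A_y − ½·2186.7·2.1 − 2800·sin64° − 1300 = 0 → A_y = 6113 N.
ΣM about A: M_A − (½·2186.7·2.1)·2.8 − 2800·sin64°·6.2 − 1300·4.9 = 0 → M_A = 28400 N·m.

A_x = -1227 N, A_y = 6113 N, M_A = 28400 N·m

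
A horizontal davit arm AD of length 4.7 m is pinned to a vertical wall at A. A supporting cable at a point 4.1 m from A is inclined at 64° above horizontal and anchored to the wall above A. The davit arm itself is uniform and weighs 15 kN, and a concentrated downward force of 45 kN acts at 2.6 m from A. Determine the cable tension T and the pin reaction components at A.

ΣM about A: T·sin64°·4.1 − 15·2.35 − 45·2.6 = 0 → T = 152.25/(4.1·0.898794) = 41.3155 ≈ 41.32 kN.
ΣF_x = 0: A_x − T·cos64° = 0 → A_x = 41.3155 × 0.438371 = 18.11 kN.
ΣF_y = 0: A_y + T·sin64° − 15 − 45 = 0 → A_y = 60 − 41.3155 × 0.898794 = 22.87 kN.

T = 41.32 kN, A_x = 18.11 kN, A_y = 22.87 kN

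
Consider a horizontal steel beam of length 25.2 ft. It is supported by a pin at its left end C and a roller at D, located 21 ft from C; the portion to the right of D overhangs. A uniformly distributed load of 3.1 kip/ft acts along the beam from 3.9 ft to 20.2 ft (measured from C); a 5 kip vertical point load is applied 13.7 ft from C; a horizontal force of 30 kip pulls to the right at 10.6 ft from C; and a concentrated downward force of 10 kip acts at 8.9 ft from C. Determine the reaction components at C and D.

C_x = -30.00 kip, C_y = 29.04 kip, D_y = 36.49 kip

Resultant of the distributed load: 3.1 × 16.3 = 50.53 kip at 12.05 ft from C.
Moments about C: D_y·21 − (3.1·16.3)·12.05 − 5·13.7 − 10·8.9 = 0 → D_y = 766.3865/21 = 36.4946 ≈ 36.49 kip.
ΣF_y = 0: C_y + 36.4946 − 3.1·16.3 − 5 − 10 = 0 → C_y = 29.04 kip.
ΣF_x = 0: C_x + 30 = 0 → C_x = -30.00 kip.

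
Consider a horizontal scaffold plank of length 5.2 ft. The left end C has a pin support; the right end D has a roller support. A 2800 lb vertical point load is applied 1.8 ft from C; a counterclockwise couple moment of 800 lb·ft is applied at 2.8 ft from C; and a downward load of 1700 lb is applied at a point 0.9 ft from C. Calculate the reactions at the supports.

Taking moments about C: D_y·5.2 − 2800·1.8 + 800 − 1700·0.9 = 0 → D_y = 5770/5.2 = 1109.62 ≈ 1110 lb.
ΣF_y = 0: C_y + 1109.62 − 2800 − 1700 = 0 → C_y = 3390 lb.
ΣF_x = 0: no horizontal applied forces, so C_x = 0.

C_x = 0, C_y = 3390 lb, D_y = 1110 lb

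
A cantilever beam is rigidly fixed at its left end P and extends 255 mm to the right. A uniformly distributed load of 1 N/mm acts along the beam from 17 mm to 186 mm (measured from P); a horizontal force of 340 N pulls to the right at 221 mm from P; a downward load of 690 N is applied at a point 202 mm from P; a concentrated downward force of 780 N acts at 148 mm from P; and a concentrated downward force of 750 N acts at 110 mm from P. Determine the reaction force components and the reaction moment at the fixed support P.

P_x = -340.0 N, P_y = 2389 N, M_P = 354500 N·mm

Resultant of the distributed load: 1 × 169 = 169 N at 101.5 mm from P.
ΣF_x = 0: P_x + 340 = 0 → P_x = -340.0 N.
ΣF_y = 0: P_y − 1·169 − 690 − 780 − 750 = 0 → P_y = 2389 N.
ΣM about P: M_P − (1·169)·101.5 − 690·202 − 780·148 − 750·110 = 0 → M_P = 354500 N·mm.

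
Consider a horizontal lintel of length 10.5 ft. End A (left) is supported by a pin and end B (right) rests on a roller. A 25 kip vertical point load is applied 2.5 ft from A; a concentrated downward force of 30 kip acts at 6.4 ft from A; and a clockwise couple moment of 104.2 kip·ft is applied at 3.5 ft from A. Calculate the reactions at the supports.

Moments about A: B_y·10.5 − 25·2.5 − 30·6.4 − 104.2 = 0 → B_y = 358.7/10.5 = 34.1619 ≈ 34.16 kip.
ΣF_y = 0: A_y + 34.1619 − 25 − 30 = 0 → A_y = 20.84 kip.
ΣF_x = 0: no horizontal applied forces, so A_x = 0.

A_x = 0, A_y = 20.84 kip, B_y = 34.16 kip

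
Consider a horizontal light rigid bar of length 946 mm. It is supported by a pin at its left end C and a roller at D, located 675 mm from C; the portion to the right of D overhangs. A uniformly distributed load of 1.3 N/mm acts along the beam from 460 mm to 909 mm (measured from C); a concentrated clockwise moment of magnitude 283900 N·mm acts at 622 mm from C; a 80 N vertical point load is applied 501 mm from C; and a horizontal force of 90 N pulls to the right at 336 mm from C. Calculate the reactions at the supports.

Resultant of the distributed load: 1.3 × 449 = 583.7 N at 684.5 mm from C.
ΣM about C: D_y·675 − (1.3·449)·684.5 − 283900 − 80·501 = 0 → D_y = 723522.65/675 = 1071.89 ≈ 1072 N.
ΣF_y = 0: C_y + 1071.89 − 1.3·449 − 80 = 0 → C_y = -408.2 N.
ΣF_x = 0: C_x + 90 = 0 → C_x = -90.00 N.

C_x = -90.00 N, C_y = -408.2 N, D_y = 1072 N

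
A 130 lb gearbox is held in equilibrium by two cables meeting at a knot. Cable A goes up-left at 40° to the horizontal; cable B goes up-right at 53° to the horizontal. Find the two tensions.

T_A = 78.34 lb, T_B = 99.72 lb

ΣF_x = 0: −T_A·cos40° + T_B·cos53° = 0 → T_B = 1.27289·T_A.
ΣF_y = 0: T_A·sin40° + T_B·sin53° = 130.
Substitute: T_A·(0.642788 + 1.27289·0.798636) = 130 → T_A = 78.3433 ≈ 78.34 lb.
Then T_B = 1.27289 × 78.3433 = 99.72 lb.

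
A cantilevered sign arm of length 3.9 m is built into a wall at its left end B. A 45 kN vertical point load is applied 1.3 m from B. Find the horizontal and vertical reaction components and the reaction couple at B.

ΣF_x = 0: B_x = 0.
ΣF_y = 0: B_y − 45 = 0 → B_y = 45.00 kN.
ΣM about B: M_B − 45·1.3 = 0 → M_B = 58.50 kN·m.

B_x = 0, B_y = 45.00 kN, M_B = 58.50 kN·m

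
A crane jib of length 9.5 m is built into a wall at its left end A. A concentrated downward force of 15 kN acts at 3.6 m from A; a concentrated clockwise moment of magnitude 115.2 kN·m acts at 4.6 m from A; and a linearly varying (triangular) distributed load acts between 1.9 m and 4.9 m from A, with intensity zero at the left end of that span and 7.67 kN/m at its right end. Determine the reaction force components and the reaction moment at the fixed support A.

Resultant of the triangular load: ½ × 7.67 × 3 = 11.505 kN, acting at 3.9 m from A (one-third of the span from the peak).
ΣF_x = 0: A_x = 0.
ΣF_y = 0: A_y − 15 − ½·7.67·3 = 0 → A_y = 26.51 kN.
ΣM about A: M_A − 15·3.6 − 115.2 − (½·7.67·3)·3.9 = 0 → M_A = 214.1 kN·m.

A_x = 0, A_y = 26.51 kN, M_A = 214.1 kN·m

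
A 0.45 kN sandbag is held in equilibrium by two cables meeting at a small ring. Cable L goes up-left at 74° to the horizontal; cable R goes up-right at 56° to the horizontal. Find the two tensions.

ΣF_x = 0: −T_L·cos74° + T_R·cos56° = 0 → T_R = 0.49292·T_L.
ΣF_y = 0: T_L·sin74° + T_R·sin56° = 0.45.
Substitute: T_L·(0.961262 + 0.49292·0.829038) = 0.45 → T_L = 0.328488 ≈ 0.3285 kN.
Then T_R = 0.49292 × 0.328488 = 0.1619 kN.

T_L = 0.3285 kN, T_R = 0.1619 kN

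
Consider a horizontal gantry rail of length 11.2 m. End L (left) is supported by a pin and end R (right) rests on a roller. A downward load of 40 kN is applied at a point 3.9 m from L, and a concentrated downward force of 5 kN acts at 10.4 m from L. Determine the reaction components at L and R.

Moments about L: R_y·11.2 − 40·3.9 − 5·10.4 = 0 → R_y = 208/11.2 = 18.5714 ≈ 18.57 kN.
ΣF_y = 0: L_y + 18.5714 − 40 − 5 = 0 → L_y = 26.43 kN.
ΣF_x = 0: no horizontal applied forces, so L_x = 0.

L_x = 0, L_y = 26.43 kN, R_y = 18.57 kN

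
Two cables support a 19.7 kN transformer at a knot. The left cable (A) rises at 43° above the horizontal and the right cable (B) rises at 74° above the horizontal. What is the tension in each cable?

ΣF_x = 0: −T_A·cos43° + T_B·cos74° = 0 → T_B = 2.65332·T_A.
ΣF_y = 0: T_A·sin43° + T_B·sin74° = 19.7.
Substitute: T_A·(0.681998 + 2.65332·0.961262) = 19.7 → T_A = 6.09429 ≈ 6.094 kN.
Then T_B = 2.65332 × 6.09429 = 16.17 kN.

T_A = 6.094 kN, T_B = 16.17 kN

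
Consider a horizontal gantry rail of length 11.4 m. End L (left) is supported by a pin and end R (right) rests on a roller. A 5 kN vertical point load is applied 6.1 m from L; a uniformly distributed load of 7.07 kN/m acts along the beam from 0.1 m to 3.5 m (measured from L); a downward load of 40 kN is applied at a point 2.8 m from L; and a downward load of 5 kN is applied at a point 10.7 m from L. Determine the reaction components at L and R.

Resultant of the distributed load: 7.07 × 3.4 = 24.038 kN at 1.8 m from L.
Taking moments about L: R_y·11.4 − 5·6.1 − (7.07·3.4)·1.8 − 40·2.8 − 5·10.7 = 0 → R_y = 239.2684/11.4 = 20.9885 ≈ 20.99 kN.
ΣF_y = 0: L_y + 20.9885 − 5 − 7.07·3.4 − 40 − 5 = 0 → L_y = 53.05 kN.
ΣF_x = 0: no horizontal applied forces, so L_x = 0.

L_x = 0, L_y = 53.05 kN, R_y = 20.99 kN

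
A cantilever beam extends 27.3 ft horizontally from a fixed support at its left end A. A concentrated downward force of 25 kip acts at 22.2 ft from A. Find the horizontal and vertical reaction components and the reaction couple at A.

ΣF_x = 0: A_x = 0.
ΣF_y = 0: A_y − 25 = 0 → A_y = 25.00 kip.
ΣM about A: M_A − 25·22.2 = 0 → M_A = 555.0 kip·ft.

A_x = 0, A_y = 25.00 kip, M_A = 555.0 kip·ft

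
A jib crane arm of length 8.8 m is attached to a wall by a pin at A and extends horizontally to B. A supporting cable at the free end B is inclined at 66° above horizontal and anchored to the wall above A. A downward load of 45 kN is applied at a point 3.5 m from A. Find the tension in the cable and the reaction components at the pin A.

T = 19.59 kN, A_x = 7.969 kN, A_y = 27.10 kN

ΣM about A: T·sin66°·8.8 − 45·3.5 = 0 → T = 157.5/(8.8·0.913545) = 19.5915 ≈ 19.59 kN.
ΣF_x = 0: A_x − T·cos66° = 0 → A_x = 19.5915 × 0.406737 = 7.969 kN.
ΣF_y = 0: A_y + T·sin66° − 45 = 0 → A_y = 45 − 19.5915 × 0.913545 = 27.10 kN.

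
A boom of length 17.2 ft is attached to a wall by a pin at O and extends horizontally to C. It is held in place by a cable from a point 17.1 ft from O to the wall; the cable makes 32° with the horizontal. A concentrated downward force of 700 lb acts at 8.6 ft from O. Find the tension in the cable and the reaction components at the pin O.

ΣM about O: T·sin32°·17.1 − 700·8.6 = 0 → T = 6020/(17.1·0.529919) = 664.341 ≈ 664.3 lb.
ΣF_x = 0: O_x − T·cos32° = 0 → O_x = 664.341 × 0.848048 = 563.4 lb.
ΣF_y = 0: O_y + T·sin32° − 700 = 0 → O_y = 700 − 664.341 × 0.529919 = 348.0 lb.

T = 664.3 lb, O_x = 563.4 lb, O_y = 348.0 lb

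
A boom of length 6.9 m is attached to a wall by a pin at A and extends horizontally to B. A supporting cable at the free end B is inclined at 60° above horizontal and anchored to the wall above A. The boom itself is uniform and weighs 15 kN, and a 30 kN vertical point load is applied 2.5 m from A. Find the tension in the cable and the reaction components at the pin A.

T = 21.21 kN, A_x = 10.61 kN, A_y = 26.63 kN

ΣM about A: T·sin60°·6.9 − 15·3.45 − 30·2.5 = 0 → T = 126.75/(6.9·0.866025) = 21.2114 ≈ 21.21 kN.
ΣF_x = 0: A_x − T·cos60° = 0 → A_x = 21.2114 × 0.5 = 10.61 kN.
ΣF_y = 0: A_y + T·sin60° − 15 − 30 = 0 → A_y = 45 − 21.2114 × 0.866025 = 26.63 kN.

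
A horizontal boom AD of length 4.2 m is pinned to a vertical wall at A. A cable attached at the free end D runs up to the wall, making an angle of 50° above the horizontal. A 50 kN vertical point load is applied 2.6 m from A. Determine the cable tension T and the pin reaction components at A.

ΣM about A: T·sin50°·4.2 − 50·2.6 = 0 → T = 130/(4.2·0.766044) = 40.4055 ≈ 40.41 kN.
ΣF_x = 0: A_x − T·cos50° = 0 → A_x = 40.4055 × 0.642788 = 25.97 kN.
ΣF_y = 0: A_y + T·sin50° − 50 = 0 → A_y = 50 − 40.4055 × 0.766044 = 19.05 kN.

T = 40.41 kN, A_x = 25.97 kN, A_y = 19.05 kN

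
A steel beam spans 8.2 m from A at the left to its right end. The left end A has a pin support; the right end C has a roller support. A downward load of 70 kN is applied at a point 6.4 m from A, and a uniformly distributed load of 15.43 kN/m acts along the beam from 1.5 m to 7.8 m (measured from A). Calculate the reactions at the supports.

Resultant of the distributed load: 15.43 × 6.3 = 97.209 kN at 4.65 m from A.
Moments about A: C_y·8.2 − 70·6.4 − (15.43·6.3)·4.65 = 0 → C_y = 900.02185/8.2 = 109.759 ≈ 109.8 kN.
ΣF_y = 0: A_y + 109.759 − 70 − 15.43·6.3 = 0 → A_y = 57.45 kN.
ΣF_x = 0: no horizontal applied forces, so A_x = 0.

A_x = 0, A_y = 57.45 kN, C_y = 109.8 kN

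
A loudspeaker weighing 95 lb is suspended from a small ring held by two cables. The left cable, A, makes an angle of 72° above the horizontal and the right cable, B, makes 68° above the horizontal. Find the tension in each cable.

ΣF_x = 0: −T_A·cos72° + T_B·cos68° = 0 → T_B = 0.824911·T_A.
ΣF_y = 0: T_A·sin72° + T_B·sin68° = 95.
Substitute: T_A·(0.951057 + 0.824911·0.927184) = 95 → T_A = 55.3645 ≈ 55.36 lb.
Then T_B = 0.824911 × 55.3645 = 45.67 lb.

T_A = 55.36 lb, T_B = 45.67 lb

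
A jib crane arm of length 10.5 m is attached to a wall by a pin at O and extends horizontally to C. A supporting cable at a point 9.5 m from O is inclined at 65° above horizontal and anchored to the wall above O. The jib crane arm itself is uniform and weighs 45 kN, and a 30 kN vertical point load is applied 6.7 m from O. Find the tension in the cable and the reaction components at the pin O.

ΣM about O: T·sin65°·9.5 − 45·5.25 − 30·6.7 = 0 → T = 437.25/(9.5·0.906308) = 50.7844 ≈ 50.78 kN.
ΣF_x = 0: O_x − T·cos65° = 0 → O_x = 50.7844 × 0.422618 = 21.46 kN.
ΣF_y = 0: O_y + T·sin65° − 45 − 30 = 0 → O_y = 75 − 50.7844 × 0.906308 = 28.97 kN.

T = 50.78 kN, O_x = 21.46 kN, O_y = 28.97 kN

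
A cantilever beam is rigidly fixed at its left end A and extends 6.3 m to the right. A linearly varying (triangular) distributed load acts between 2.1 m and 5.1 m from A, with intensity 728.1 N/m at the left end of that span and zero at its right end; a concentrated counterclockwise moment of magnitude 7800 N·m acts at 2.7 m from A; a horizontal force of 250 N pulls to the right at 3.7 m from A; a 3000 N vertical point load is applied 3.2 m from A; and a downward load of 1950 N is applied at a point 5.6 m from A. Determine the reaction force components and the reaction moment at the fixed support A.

A_x = -250.0 N, A_y = 6042 N, M_A = 16110 N·m

Resultant of the triangular load: ½ × 728.1 × 3 = 1092.15 N, acting at 3.1 m from A (one-third of the span from the peak).
ΣF_x = 0: A_x + 250 = 0 → A_x = -250.0 N.
ΣF_y = 0: A_y − ½·728.1·3 − 3000 − 1950 = 0 → A_y = 6042 N.
ΣM about A: M_A − (½·728.1·3)·3.1 + 7800 − 3000·3.2 − 1950·5.6 = 0 → M_A = 16110 N·m.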